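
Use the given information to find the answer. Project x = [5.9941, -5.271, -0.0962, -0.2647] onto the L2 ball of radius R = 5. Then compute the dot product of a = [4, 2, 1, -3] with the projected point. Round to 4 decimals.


Step 1: Compute ||x|| (intermediates to 6 decimals).
||x|| = sqrt(5.9941^2 + (-5.271)^2 + (-0.0962)^2 + (-0.2647)^2) = 7.986989
Step 2: Project.
Since ||x|| > R, scale = R/||x|| = 5/7.986989 = 0.626018, proj(x) = scale * x
proj(x) = [3.752414, -3.299741, -0.060223, -0.165707]
Step 3: Dot product.
a^T * proj(x) = 4*3.752414 + 2*(-3.299741) + 1*(-0.060223) - 3*(-0.165707) = 8.8471


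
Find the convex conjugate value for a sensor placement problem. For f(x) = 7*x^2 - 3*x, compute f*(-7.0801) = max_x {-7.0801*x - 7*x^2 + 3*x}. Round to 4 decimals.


f*(y) = sup_x {y*x - a*x^2 - b*x} = sup_x {(y-b)*x - a*x^2}
FOC: (y - b) - 2a*x = 0 => x* = (y - b)/(2a)
x* = (-7.0801 + 3)/(2*7) = -0.2914
f*(-7.0801) = (y-b)^2/(4a) = (-7.0801 + 3)^2/(4*7)
= 16.6472/28 = 0.5945


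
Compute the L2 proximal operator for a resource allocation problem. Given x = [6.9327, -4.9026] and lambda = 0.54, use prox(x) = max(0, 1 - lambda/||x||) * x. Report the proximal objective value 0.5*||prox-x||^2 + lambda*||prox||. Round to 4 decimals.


Step 1: Compute ||x||.
||x|| = 8.491
Step 2: Compute scaling factor.
scale = max(0, 1 - 0.54/8.491) = 0.9364
Step 3: prox(x) = [6.4918, -4.5908]
||prox(x)|| = 7.951
Step 4: Proximal objective.
0.5*||prox-x||^2 = 0.1458
lambda*||prox|| = 4.2935
Total = 4.4394


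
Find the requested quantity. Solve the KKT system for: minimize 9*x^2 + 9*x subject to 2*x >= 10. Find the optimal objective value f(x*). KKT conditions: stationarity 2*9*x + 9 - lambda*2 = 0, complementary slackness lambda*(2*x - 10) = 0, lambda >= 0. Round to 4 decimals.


Step 1: Try lambda = 0 (constraint inactive).
x_unc = -9/(2*9) = -0.5
Check: 2*-0.5 = -1.0 < 10 -- violated!
Step 2: Constraint must be active: 2*x = 10
x* = 10/2 = 5.0
lambda = (2*9*5.0 + 9)/2 = 49.5
Step 3: Compute optimal value.
f(x*) = 9*5.0^2 + 9*5.0 = 270.0


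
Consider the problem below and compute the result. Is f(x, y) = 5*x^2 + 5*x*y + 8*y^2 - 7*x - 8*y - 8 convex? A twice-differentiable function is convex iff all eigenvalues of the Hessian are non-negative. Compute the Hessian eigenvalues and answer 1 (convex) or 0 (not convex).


The Hessian of f(x,y) = 5*x^2 + 5*x*y + 8*y^2 - 7*x - 8*y - 8 is:
H = [[10, 5], [5, 16]]
Trace = 10 + 16 = 26
Determinant = 10*16 - (5)^2 = 135
Discriminant = (26)^2 - 4*135 = 136.0
Eigenvalues: lambda_1 = 7.169, lambda_2 = 18.831
The function is convex.

1


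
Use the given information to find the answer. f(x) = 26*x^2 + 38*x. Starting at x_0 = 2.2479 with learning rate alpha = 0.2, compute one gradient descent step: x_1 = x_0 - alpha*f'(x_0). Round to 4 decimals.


We compute the gradient at x_0 and apply the update.
f'(x) = 52*x + 38
f'(2.2479) = 52*2.2479 + 38 = 154.8908
x_1 = 2.2479 - 0.2*154.8908 = -28.7303


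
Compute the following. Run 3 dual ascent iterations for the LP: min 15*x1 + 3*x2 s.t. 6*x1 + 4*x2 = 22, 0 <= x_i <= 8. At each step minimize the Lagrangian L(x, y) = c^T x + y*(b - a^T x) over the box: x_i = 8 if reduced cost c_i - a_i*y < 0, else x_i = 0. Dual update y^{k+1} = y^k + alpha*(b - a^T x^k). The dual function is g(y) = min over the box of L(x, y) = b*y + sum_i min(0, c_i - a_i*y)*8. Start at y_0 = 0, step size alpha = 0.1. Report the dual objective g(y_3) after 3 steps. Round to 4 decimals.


Dual ascent for LP: min 15*x1 + 3*x2, 6*x1 + 4*x2 = 22, 0 <= x_i <= 8
Step 1: y^k = 0.0, reduced costs: (15.0, 3.0)
  x^k = (0.0, 0.0), subgradient = b - a^T x = 22.0
  y^{k+1} = 0.0 + 0.1*22.0 = 2.2
Step 2: y^k = 2.2, reduced costs: (1.8, -5.8)
  x^k = (0.0, 8.0), subgradient = b - a^T x = -10.0
  y^{k+1} = 2.2 + 0.1*-10.0 = 1.2
Step 3: y^k = 1.2, reduced costs: (7.8, -1.8)
  x^k = (0.0, 8.0), subgradient = b - a^T x = -10.0
  y^{k+1} = 1.2 + 0.1*-10.0 = 0.2
Dual objective at y_3 = 0.2: reduced costs (13.8, 2.2), box minimizer x = (0.0, 0.0)
g(y_3) = b*y + (c1 - a1*y)*x1 + (c2 - a2*y)*x2 = 22*0.2 + 13.8*0.0 + 2.2*0.0 = 4.4 + 0.0 + 0.0 = 4.4


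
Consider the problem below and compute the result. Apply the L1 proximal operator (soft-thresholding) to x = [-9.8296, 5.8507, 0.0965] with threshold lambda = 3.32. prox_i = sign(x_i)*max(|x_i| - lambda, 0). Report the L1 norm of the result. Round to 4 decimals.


Soft-thresholding with lambda = 3.32:
prox(-9.8296) = sign(-9.8296)*max(|-9.8296| - 3.32, 0) = -6.5096
prox(5.8507) = sign(5.8507)*max(|5.8507| - 3.32, 0) = 2.5307
prox(0.0965) = sign(0.0965)*max(|0.0965| - 3.32, 0) = 0.0
prox(x) = [-6.5096, 2.5307, 0.0]
||prox(x)||_1 = 6.5096 + 2.5307 + 0.0 = 9.0403


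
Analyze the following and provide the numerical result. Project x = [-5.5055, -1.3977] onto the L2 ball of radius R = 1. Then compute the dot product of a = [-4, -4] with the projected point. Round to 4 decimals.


Step 1: Compute ||x|| (intermediates to 6 decimals).
||x|| = sqrt((-5.5055)^2 + (-1.3977)^2) = 5.680149
Step 2: Project.
Since ||x|| > R, scale = R/||x|| = 1/5.680149 = 0.176052, proj(x) = scale * x
proj(x) = [-0.969254, -0.246068]
Step 3: Dot product.
a^T * proj(x) = -4*(-0.969254) - 4*(-0.246068) = 4.8613


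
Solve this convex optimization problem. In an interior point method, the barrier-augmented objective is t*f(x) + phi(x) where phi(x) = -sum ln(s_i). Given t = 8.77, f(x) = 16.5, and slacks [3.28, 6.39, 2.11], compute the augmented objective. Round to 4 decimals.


Step 1: Compute log-barrier.
ln values: [1.1878, 1.8547, 0.7467]
phi = -(1.1878 + 1.8547 + 0.7467) = -3.7893
Step 2: Compute augmented objective.
t*f(x) = 8.77*16.5 = 144.705
Total = 144.705 - 3.7893 = 140.9157


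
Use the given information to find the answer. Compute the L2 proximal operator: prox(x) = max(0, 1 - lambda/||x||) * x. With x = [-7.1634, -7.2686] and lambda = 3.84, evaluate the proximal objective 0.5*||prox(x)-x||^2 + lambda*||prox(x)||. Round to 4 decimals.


Step 1: Compute ||x||.
||x|| = 10.2052
Step 2: Compute scaling factor.
scale = max(0, 1 - 3.84/10.2052) = 0.6237
Step 3: prox(x) = [-4.468, -4.5336]
||prox(x)|| = 6.3652
Step 4: Proximal objective.
0.5*||prox-x||^2 = 7.3728
lambda*||prox|| = 24.4424
Total = 31.8153


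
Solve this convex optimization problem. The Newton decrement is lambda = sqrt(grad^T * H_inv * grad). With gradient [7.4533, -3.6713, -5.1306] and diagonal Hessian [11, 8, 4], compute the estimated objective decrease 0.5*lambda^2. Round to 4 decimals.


Step 1: H is diagonal, so H^(-1) * g = [0.6776, -0.4589, -1.2827].
Step 2: g^T H^(-1) g = sum_i g_i^2 / H_ii
  = (7.4533)^2/11 + (-3.6713)^2/8 + (-5.1306)^2/4
  = 5.0502 + 1.6848 + 6.5808 = 13.3157
Step 3: Objective decrease = 0.5 * g^T H^(-1) g = 6.6579


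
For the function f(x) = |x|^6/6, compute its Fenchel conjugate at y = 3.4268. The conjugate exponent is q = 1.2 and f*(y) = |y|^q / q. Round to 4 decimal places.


The conjugate exponent q satisfies 1/p + 1/q = 1.
p = 6, so q = 6/(6 - 1) = 1.2
|y|^q = 3.4268^1.2 = 4.384
f*(3.4268) = 4.384 / 1.2 = 3.6533


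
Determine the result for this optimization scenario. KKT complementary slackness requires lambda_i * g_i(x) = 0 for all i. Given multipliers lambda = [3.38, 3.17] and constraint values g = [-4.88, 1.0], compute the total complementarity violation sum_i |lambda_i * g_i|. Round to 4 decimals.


KKT complementary slackness check:
lambda_1 * g_1 = 3.38 * -4.88 = -16.4944
lambda_2 * g_2 = 3.17 * 1.0 = 3.17
Total violation = 16.4944 + 3.17 = 19.6644


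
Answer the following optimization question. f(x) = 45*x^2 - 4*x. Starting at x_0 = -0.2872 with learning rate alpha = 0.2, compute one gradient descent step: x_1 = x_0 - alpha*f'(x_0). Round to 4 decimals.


We compute the gradient at x_0 and apply the update.
f'(x) = 90*x - 4
f'(-0.2872) = 90*-0.2872 - 4 = -29.848
x_1 = -0.2872 - 0.2*-29.848 = 5.6824


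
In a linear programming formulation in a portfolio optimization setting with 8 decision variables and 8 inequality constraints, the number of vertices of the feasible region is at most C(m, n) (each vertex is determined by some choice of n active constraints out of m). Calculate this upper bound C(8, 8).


Each vertex corresponds to some choice of n active constraints out of m, so the number of vertices is at most C(m, n) = m! / (n!(m-n)!).
m = 8, n = 8
Numerator: 8 * 7 * 6 * 5 * 4 * 3 * 2 * 1
Denominator: 8! = 40320
C(8, 8) = 1


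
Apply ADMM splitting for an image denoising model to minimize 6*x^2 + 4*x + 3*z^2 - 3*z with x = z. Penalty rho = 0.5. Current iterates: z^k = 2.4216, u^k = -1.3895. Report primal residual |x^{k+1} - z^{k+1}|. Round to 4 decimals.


ADMM iteration with rho = 0.5, z^k = 2.4216, u^k = -1.3895
Step 1: x-update.
Minimize 6*x^2 + 4*x + (0.5/2)*(x - 2.4216 - 1.3895)^2
FOC: (2*6 + 0.5)*x = -4 + 0.5*(2.4216 + 1.3895)
x^{k+1} = -0.1676
Step 2: z-update.
Minimize 3*z^2 - 3*z + (0.5/2)*(-0.1676 - z - 1.3895)^2
FOC: (2*3 + 0.5)*z = 3 + 0.5*(-0.1676 - 1.3895)
z^{k+1} = 0.3418
Step 3: u-update.
u^{k+1} = -1.3895 - 0.1676 - 0.3418 = -1.8988
Step 4: Primal residual = |-0.1676 - 0.3418| = 0.5093


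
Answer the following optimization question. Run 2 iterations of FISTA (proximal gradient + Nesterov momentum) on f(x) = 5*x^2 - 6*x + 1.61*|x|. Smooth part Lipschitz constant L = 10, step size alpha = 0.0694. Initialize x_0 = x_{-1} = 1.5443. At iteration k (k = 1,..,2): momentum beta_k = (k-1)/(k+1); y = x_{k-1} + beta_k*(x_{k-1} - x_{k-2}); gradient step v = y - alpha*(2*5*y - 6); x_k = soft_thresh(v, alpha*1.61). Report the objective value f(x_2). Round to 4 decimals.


FISTA on f(x) = 5*x^2 - 6*x + 1.61*|x|
L = 10, alpha = 0.0694
Iteration 1: beta = 0.0, y = 1.5443 + 0.0*(1.5443 - 1.5443) = 1.5443
  grad(y) = 9.443, v = y - alpha*grad = 0.889
  prox(v) = soft_thresh(0.889, 0.1117) = 0.7772
Iteration 2: beta = 0.3333, y = 0.7772 + 0.3333*(0.7772 - 1.5443) = 0.5215
  grad(y) = -0.7847, v = y - alpha*grad = 0.576
  prox(v) = soft_thresh(0.576, 0.1117) = 0.4643
f(x_2) = 5*0.4643^2 - 6*0.4643 + 1.61*|0.4643| = -0.9604


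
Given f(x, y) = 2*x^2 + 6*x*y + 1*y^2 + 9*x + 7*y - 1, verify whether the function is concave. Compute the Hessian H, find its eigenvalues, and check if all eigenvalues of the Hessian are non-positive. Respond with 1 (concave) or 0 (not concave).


The Hessian of f(x,y) = 2*x^2 + 6*x*y + 1*y^2 + 9*x + 7*y - 1 is:
H = [[4, 6], [6, 2]]
Trace = 4 + 2 = 6
Determinant = 4*2 - (6)^2 = -28
Discriminant = (6)^2 - 4*-28 = 148.0
Eigenvalues: lambda_1 = -3.0828, lambda_2 = 9.0828
The function is not concave.

0


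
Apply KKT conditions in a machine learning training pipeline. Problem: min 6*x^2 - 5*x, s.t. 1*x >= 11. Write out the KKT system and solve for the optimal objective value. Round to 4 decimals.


Step 1: Try lambda = 0 (constraint inactive).
x_unc = 5/(2*6) = 0.4167
Check: 1*0.4167 = 0.4167 < 11 -- violated!
Step 2: Constraint must be active: 1*x = 11
x* = 11/1 = 11.0
lambda = (2*6*11.0 - 5)/1 = 127.0
Step 3: Compute optimal value.
f(x*) = 6*11.0^2 - 5*11.0 = 671.0


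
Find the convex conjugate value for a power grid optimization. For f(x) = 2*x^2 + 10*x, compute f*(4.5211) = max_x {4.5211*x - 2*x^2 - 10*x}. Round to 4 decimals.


f*(y) = sup_x {y*x - a*x^2 - b*x} = sup_x {(y-b)*x - a*x^2}
FOC: (y - b) - 2a*x = 0 => x* = (y - b)/(2a)
x* = (4.5211 - 10)/(2*2) = -1.3697
f*(4.5211) = (y-b)^2/(4a) = (4.5211 - 10)^2/(4*2)
= 30.0183/8 = 3.7523


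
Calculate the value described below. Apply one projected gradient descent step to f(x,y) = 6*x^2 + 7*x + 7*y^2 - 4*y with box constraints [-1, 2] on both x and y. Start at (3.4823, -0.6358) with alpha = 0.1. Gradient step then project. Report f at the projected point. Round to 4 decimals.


Step 1: Compute gradient at (3.4823, -0.6358).
grad_x = 2*6*3.4823 + 7 = 48.7876
grad_y = 2*7*-0.6358 - 4 = -12.9012
Step 2: Gradient step.
x_raw = 3.4823 - 0.1*48.7876 = -1.3965
y_raw = -0.6358 - 0.1*-12.9012 = 0.6543
Step 3: Project onto [-1, 2].
x_proj = clip(-1.3965) = -1.0
y_proj = clip(0.6543) = 0.6543
Step 4: Evaluate f.
f(-1.0, 0.6543) = -0.6203


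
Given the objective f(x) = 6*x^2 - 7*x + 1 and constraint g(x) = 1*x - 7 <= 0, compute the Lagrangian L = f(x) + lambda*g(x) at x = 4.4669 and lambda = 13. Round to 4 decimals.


Step 1: Evaluate f(x).
f(4.4669) = 6*4.4669^2 - 7*4.4669 + 1 = 89.4509
Step 2: Evaluate g(x).
g(4.4669) = 1*4.4669 - 7 = -2.5331
Step 3: Compute Lagrangian.
L = 89.4509 + 13*-2.5331 = 56.5206


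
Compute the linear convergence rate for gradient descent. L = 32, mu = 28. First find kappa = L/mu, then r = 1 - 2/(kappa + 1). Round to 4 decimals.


Step 1: Compute the condition number.
kappa = L/mu = 32/28 = 1.1429
Step 2: Compute the convergence rate.
r = 1 - 2/(kappa + 1) = 1 - 2*mu/(L + mu) = (L - mu)/(L + mu) = 4/60 = 0.0667


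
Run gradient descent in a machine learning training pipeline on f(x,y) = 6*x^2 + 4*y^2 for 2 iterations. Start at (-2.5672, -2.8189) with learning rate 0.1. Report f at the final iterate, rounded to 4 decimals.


Gradient descent on f(x,y) = 6*x^2 + 4*y^2.
Starting point: (-2.5672, -2.8189), alpha = 0.1
Step 1: grad_x = 2*6*-2.5672 = -30.8064, grad_y = 2*4*-2.8189 = -22.5512
  x_1 = -2.5672 - 0.1*-30.8064 = 0.5134
  y_1 = -2.8189 - 0.1*-22.5512 = -0.5638
Step 2: grad_x = 2*6*0.5134 = 6.1613, grad_y = 2*4*-0.5638 = -4.5102
  x_2 = 0.5134 - 0.1*6.1613 = -0.1027
  y_2 = -0.5638 - 0.1*-4.5102 = -0.1128
f(-0.1027, -0.1128) = 6*(-0.1027)^2 + 4*(-0.1128)^2 = 0.1141


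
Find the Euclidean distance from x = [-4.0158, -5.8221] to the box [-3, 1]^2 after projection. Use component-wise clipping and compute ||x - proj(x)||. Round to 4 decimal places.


Project each component onto [-3, 1].
clip(-4.0158) = -3.0, clip(-5.8221) = -3.0
Projection = [-3.0, -3.0]
Squared diffs: [1.0318, 7.9642]
Distance = sqrt(8.996) = 2.9993


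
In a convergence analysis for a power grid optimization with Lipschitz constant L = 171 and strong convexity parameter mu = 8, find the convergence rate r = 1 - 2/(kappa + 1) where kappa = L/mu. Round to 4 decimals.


Step 1: Compute the condition number.
kappa = L/mu = 171/8 = 21.375
Step 2: Compute the convergence rate.
r = 1 - 2/(kappa + 1) = 1 - 2*mu/(L + mu) = (L - mu)/(L + mu) = 163/179 = 0.9106


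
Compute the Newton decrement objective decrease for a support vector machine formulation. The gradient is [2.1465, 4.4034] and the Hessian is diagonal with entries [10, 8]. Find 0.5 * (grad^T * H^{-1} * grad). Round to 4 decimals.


Step 1: H is diagonal, so H^(-1) * g = [0.2147, 0.5504].
Step 2: g^T H^(-1) g = sum_i g_i^2 / H_ii
  = (2.1465)^2/10 + (4.4034)^2/8
  = 0.4607 + 2.4237 = 2.8845
Step 3: Objective decrease = 0.5 * g^T H^(-1) g = 1.4422


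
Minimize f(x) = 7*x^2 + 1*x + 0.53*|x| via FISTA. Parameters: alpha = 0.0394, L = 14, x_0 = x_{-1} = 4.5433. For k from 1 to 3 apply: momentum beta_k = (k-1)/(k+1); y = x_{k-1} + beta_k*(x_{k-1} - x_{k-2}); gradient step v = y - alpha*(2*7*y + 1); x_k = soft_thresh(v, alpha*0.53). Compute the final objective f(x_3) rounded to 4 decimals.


FISTA on f(x) = 7*x^2 + 1*x + 0.53*|x|
L = 14, alpha = 0.0394
Iteration 1: beta = 0.0, y = 4.5433 + 0.0*(4.5433 - 4.5433) = 4.5433
  grad(y) = 64.6062, v = y - alpha*grad = 1.9978
  prox(v) = soft_thresh(1.9978, 0.0209) = 1.9769
Iteration 2: beta = 0.3333, y = 1.9769 + 0.3333*(1.9769 - 4.5433) = 1.1215
  grad(y) = 16.7007, v = y - alpha*grad = 0.4635
  prox(v) = soft_thresh(0.4635, 0.0209) = 0.4426
Iteration 3: beta = 0.5, y = 0.4426 + 0.5*(0.4426 - 1.9769) = -0.3246
  grad(y) = -3.5442, v = y - alpha*grad = -0.1849
  prox(v) = soft_thresh(-0.1849, 0.0209) = -0.1641
f(x_3) = 7*(-0.1641)^2 + 1*(-0.1641) + 0.53*|-0.1641| = 0.1113


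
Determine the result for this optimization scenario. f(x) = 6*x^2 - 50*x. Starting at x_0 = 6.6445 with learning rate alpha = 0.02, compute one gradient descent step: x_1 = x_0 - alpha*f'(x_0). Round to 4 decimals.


We compute the gradient at x_0 and apply the update.
f'(x) = 12*x - 50
f'(6.6445) = 12*6.6445 - 50 = 29.734
x_1 = 6.6445 - 0.02*29.734 = 6.0498


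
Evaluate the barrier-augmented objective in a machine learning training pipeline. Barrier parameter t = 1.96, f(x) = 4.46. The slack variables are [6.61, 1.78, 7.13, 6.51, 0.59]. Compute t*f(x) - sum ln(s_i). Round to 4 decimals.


Step 1: Compute log-barrier.
ln values: [1.8886, 0.5766, 1.9643, 1.8733, -0.5276]
phi = -(1.8886 + 0.5766 + 1.9643 + 1.8733 - 0.5276) = -5.7752
Step 2: Compute augmented objective.
t*f(x) = 1.96*4.46 = 8.7416
Total = 8.7416 - 5.7752 = 2.9664


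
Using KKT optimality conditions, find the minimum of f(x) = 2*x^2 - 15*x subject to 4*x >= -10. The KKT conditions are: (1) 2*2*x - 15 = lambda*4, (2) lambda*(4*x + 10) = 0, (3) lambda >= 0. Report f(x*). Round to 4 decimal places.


Step 1: Try lambda = 0 (constraint inactive).
Stationarity: 2*2*x - 15 = 0
x* = 15/(2*2) = 3.75
Check constraint: 4*3.75 = 15.0 >= -10 -- satisfied.
Step 2: Compute optimal value.
f(x*) = 2*3.75^2 - 15*3.75 = -28.125


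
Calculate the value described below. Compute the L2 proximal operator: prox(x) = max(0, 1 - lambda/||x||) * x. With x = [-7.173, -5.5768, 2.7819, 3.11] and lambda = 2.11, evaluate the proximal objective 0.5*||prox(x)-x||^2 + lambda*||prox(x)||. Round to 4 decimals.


Step 1: Compute ||x||.
||x|| = 9.9982
Step 2: Compute scaling factor.
scale = max(0, 1 - 2.11/9.9982) = 0.789
Step 3: prox(x) = [-5.6592, -4.3999, 2.1948, 2.4537]
||prox(x)|| = 7.8882
Step 4: Proximal objective.
0.5*||prox-x||^2 = 2.2261
lambda*||prox|| = 16.6441
Total = 18.8701


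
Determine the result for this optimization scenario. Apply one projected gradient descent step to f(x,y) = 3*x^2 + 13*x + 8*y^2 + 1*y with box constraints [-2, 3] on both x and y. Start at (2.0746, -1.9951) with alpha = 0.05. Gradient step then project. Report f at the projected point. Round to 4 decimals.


Step 1: Compute gradient at (2.0746, -1.9951).
grad_x = 2*3*2.0746 + 13 = 25.4476
grad_y = 2*8*-1.9951 + 1 = -30.9216
Step 2: Gradient step.
x_raw = 2.0746 - 0.05*25.4476 = 0.8022
y_raw = -1.9951 - 0.05*-30.9216 = -0.449
Step 3: Project onto [-2, 3].
x_proj = clip(0.8022) = 0.8022
y_proj = clip(-0.449) = -0.449
Step 4: Evaluate f.
f(0.8022, -0.449) = 13.5235


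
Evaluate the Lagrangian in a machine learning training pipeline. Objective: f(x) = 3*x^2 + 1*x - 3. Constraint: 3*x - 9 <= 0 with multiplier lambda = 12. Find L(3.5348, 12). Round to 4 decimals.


Step 1: Evaluate f(x).
f(3.5348) = 3*3.5348^2 + 1*3.5348 - 3 = 38.0192
Step 2: Evaluate g(x).
g(3.5348) = 3*3.5348 - 9 = 1.6044
Step 3: Compute Lagrangian.
L = 38.0192 + 12*1.6044 = 57.272


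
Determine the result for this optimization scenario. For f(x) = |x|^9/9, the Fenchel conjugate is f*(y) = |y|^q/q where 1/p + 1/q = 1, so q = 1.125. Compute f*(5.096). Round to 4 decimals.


The conjugate exponent q satisfies 1/p + 1/q = 1.
p = 9, so q = 9/(9 - 1) = 1.125
|y|^q = 5.096^1.125 = 6.2464
f*(5.096) = 6.2464 / 1.125 = 5.5524


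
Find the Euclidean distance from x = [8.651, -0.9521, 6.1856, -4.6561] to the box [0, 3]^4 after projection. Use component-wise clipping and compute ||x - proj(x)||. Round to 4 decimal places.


Project each component onto [0, 3].
clip(8.651) = 3.0, clip(-0.9521) = 0.0, clip(6.1856) = 3.0, clip(-4.6561) = 0.0
Projection = [3.0, 0.0, 3.0, 0.0]
Squared diffs: [31.9338, 0.9065, 10.148, 21.6793]
Distance = sqrt(64.6676) = 8.0416


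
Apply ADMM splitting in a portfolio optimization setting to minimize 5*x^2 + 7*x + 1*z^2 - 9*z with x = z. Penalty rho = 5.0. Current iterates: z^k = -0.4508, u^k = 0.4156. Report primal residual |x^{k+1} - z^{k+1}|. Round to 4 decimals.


ADMM iteration with rho = 5.0, z^k = -0.4508, u^k = 0.4156
Step 1: x-update.
Minimize 5*x^2 + 7*x + (5.0/2)*(x + 0.4508 + 0.4156)^2
FOC: (2*5 + 5.0)*x = -7 + 5.0*(-0.4508 - 0.4156)
x^{k+1} = -0.7555
Step 2: z-update.
Minimize 1*z^2 - 9*z + (5.0/2)*(-0.7555 - z + 0.4156)^2
FOC: (2*1 + 5.0)*z = 9 + 5.0*(-0.7555 + 0.4156)
z^{k+1} = 1.043
Step 3: u-update.
u^{k+1} = 0.4156 - 0.7555 - 1.043 = -1.3828
Step 4: Primal residual = |-0.7555 - 1.043| = 1.7984


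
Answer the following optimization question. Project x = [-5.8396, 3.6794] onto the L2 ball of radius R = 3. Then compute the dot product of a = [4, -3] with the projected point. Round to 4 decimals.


Step 1: Compute ||x|| (intermediates to 6 decimals).
||x|| = sqrt((-5.8396)^2 + 3.6794^2) = 6.902095
Step 2: Project.
Since ||x|| > R, scale = R/||x|| = 3/6.902095 = 0.434651, proj(x) = scale * x
proj(x) = [-2.538188, 1.599255]
Step 3: Dot product.
a^T * proj(x) = 4*(-2.538188) - 3*1.599255 = -14.9505


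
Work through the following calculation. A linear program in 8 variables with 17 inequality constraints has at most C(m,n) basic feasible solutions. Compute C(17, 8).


Each vertex corresponds to some choice of n active constraints out of m, so the number of vertices is at most C(m, n) = m! / (n!(m-n)!).
m = 17, n = 8
Numerator: 17 * 16 * 15 * 14 * 13 * 12 * 11 * 10
Denominator: 8! = 40320
C(17, 8) = 24310


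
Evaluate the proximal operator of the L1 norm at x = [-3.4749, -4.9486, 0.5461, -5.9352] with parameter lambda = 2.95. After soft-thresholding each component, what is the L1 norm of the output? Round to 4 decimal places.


Soft-thresholding with lambda = 2.95:
prox(-3.4749) = sign(-3.4749)*max(|-3.4749| - 2.95, 0) = -0.5249
prox(-4.9486) = sign(-4.9486)*max(|-4.9486| - 2.95, 0) = -1.9986
prox(0.5461) = sign(0.5461)*max(|0.5461| - 2.95, 0) = 0.0
prox(-5.9352) = sign(-5.9352)*max(|-5.9352| - 2.95, 0) = -2.9852
prox(x) = [-0.5249, -1.9986, 0.0, -2.9852]
||prox(x)||_1 = 0.5249 + 1.9986 + 0.0 + 2.9852 = 5.5087


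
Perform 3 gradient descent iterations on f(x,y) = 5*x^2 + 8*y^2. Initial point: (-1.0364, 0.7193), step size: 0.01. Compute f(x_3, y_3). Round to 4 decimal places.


Gradient descent on f(x,y) = 5*x^2 + 8*y^2.
Starting point: (-1.0364, 0.7193), alpha = 0.01
Step 1: grad_x = 2*5*-1.0364 = -10.364, grad_y = 2*8*0.7193 = 11.5088
  x_1 = -1.0364 - 0.01*-10.364 = -0.9328
  y_1 = 0.7193 - 0.01*11.5088 = 0.6042
Step 2: grad_x = 2*5*-0.9328 = -9.3276, grad_y = 2*8*0.6042 = 9.6674
  x_2 = -0.9328 - 0.01*-9.3276 = -0.8395
  y_2 = 0.6042 - 0.01*9.6674 = 0.5075
Step 3: grad_x = 2*5*-0.8395 = -8.3948, grad_y = 2*8*0.5075 = 8.1206
  x_3 = -0.8395 - 0.01*-8.3948 = -0.7555
  y_3 = 0.5075 - 0.01*8.1206 = 0.4263
f(-0.7555, 0.4263) = 5*(-0.7555)^2 + 8*0.4263^2 = 4.3082


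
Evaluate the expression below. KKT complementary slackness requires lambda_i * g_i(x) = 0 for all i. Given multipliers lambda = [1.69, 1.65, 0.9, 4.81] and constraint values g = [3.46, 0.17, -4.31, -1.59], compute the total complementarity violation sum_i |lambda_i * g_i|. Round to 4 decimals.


KKT complementary slackness check:
lambda_1 * g_1 = 1.69 * 3.46 = 5.8474
lambda_2 * g_2 = 1.65 * 0.17 = 0.2805
lambda_3 * g_3 = 0.9 * -4.31 = -3.879
lambda_4 * g_4 = 4.81 * -1.59 = -7.6479
Total violation = 5.8474 + 0.2805 + 3.879 + 7.6479 = 17.6548


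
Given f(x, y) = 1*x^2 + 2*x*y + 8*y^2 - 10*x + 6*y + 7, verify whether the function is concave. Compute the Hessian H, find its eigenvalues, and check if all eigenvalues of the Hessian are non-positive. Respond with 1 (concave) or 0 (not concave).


The Hessian of f(x,y) = 1*x^2 + 2*x*y + 8*y^2 - 10*x + 6*y + 7 is:
H = [[2, 2], [2, 16]]
Trace = 2 + 16 = 18
Determinant = 2*16 - (2)^2 = 28
Discriminant = (18)^2 - 4*28 = 212.0
Eigenvalues: lambda_1 = 1.7199, lambda_2 = 16.2801
The function is not concave.

0


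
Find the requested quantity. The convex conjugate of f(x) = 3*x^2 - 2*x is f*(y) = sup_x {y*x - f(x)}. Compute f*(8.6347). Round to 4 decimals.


f*(y) = sup_x {y*x - a*x^2 - b*x} = sup_x {(y-b)*x - a*x^2}
FOC: (y - b) - 2a*x = 0 => x* = (y - b)/(2a)
x* = (8.6347 + 2)/(2*3) = 1.7725
f*(8.6347) = (y-b)^2/(4a) = (8.6347 + 2)^2/(4*3)
= 113.0968/12 = 9.4247


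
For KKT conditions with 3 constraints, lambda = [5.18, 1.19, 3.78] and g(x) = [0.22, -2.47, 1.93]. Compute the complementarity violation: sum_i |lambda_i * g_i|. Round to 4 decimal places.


KKT complementary slackness check:
lambda_1 * g_1 = 5.18 * 0.22 = 1.1396
lambda_2 * g_2 = 1.19 * -2.47 = -2.9393
lambda_3 * g_3 = 3.78 * 1.93 = 7.2954
Total violation = 1.1396 + 2.9393 + 7.2954 = 11.3743


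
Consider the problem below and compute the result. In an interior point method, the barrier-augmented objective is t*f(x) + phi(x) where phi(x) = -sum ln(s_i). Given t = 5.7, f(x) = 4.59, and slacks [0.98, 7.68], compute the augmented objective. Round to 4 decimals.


Step 1: Compute log-barrier.
ln values: [-0.0202, 2.0386]
phi = -(-0.0202 + 2.0386) = -2.0184
Step 2: Compute augmented objective.
t*f(x) = 5.7*4.59 = 26.163
Total = 26.163 - 2.0184 = 24.1446


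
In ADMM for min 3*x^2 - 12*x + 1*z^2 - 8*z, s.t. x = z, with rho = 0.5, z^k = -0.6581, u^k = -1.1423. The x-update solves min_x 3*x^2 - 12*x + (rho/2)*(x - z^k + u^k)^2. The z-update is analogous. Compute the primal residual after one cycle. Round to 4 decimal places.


ADMM iteration with rho = 0.5, z^k = -0.6581, u^k = -1.1423
Step 1: x-update.
Minimize 3*x^2 - 12*x + (0.5/2)*(x + 0.6581 - 1.1423)^2
FOC: (2*3 + 0.5)*x = 12 + 0.5*(-0.6581 + 1.1423)
x^{k+1} = 1.8834
Step 2: z-update.
Minimize 1*z^2 - 8*z + (0.5/2)*(1.8834 - z - 1.1423)^2
FOC: (2*1 + 0.5)*z = 8 + 0.5*(1.8834 - 1.1423)
z^{k+1} = 3.3482
Step 3: u-update.
u^{k+1} = -1.1423 + 1.8834 - 3.3482 = -2.6071
Step 4: Primal residual = |1.8834 - 3.3482| = 1.4648


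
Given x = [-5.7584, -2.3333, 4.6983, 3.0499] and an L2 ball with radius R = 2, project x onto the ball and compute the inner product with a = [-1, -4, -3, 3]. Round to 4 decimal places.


Step 1: Compute ||x|| (intermediates to 6 decimals).
||x|| = sqrt((-5.7584)^2 + (-2.3333)^2 + 4.6983^2 + 3.0499^2) = 8.365367
Step 2: Project.
Since ||x|| > R, scale = R/||x|| = 2/8.365367 = 0.239081, proj(x) = scale * x
proj(x) = [-1.376724, -0.557848, 1.123274, 0.729173]
Step 3: Dot product.
a^T * proj(x) = -1*(-1.376724) - 4*(-0.557848) - 3*1.123274 + 3*0.729173 = 2.4258


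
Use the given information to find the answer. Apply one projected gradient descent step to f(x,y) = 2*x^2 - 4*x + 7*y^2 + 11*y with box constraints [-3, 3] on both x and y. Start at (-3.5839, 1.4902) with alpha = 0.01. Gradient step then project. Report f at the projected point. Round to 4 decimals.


Step 1: Compute gradient at (-3.5839, 1.4902).
grad_x = 2*2*-3.5839 - 4 = -18.3356
grad_y = 2*7*1.4902 + 11 = 31.8628
Step 2: Gradient step.
x_raw = -3.5839 - 0.01*-18.3356 = -3.4005
y_raw = 1.4902 - 0.01*31.8628 = 1.1716
Step 3: Project onto [-3, 3].
x_proj = clip(-3.4005) = -3.0
y_proj = clip(1.1716) = 1.1716
Step 4: Evaluate f.
f(-3.0, 1.1716) = 52.4954


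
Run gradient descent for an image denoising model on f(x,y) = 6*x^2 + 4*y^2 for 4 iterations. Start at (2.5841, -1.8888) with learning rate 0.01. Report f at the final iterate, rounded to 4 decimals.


Gradient descent on f(x,y) = 6*x^2 + 4*y^2.
Starting point: (2.5841, -1.8888), alpha = 0.01
Step 1: grad_x = 2*6*2.5841 = 31.0092, grad_y = 2*4*-1.8888 = -15.1104
  x_1 = 2.5841 - 0.01*31.0092 = 2.274
  y_1 = -1.8888 - 0.01*-15.1104 = -1.7377
Step 2: grad_x = 2*6*2.274 = 27.2881, grad_y = 2*4*-1.7377 = -13.9016
  x_2 = 2.274 - 0.01*27.2881 = 2.0011
  y_2 = -1.7377 - 0.01*-13.9016 = -1.5987
Step 3: grad_x = 2*6*2.0011 = 24.0135, grad_y = 2*4*-1.5987 = -12.7894
  x_3 = 2.0011 - 0.01*24.0135 = 1.761
  y_3 = -1.5987 - 0.01*-12.7894 = -1.4708
Step 4: grad_x = 2*6*1.761 = 21.1319, grad_y = 2*4*-1.4708 = -11.7663
  x_4 = 1.761 - 0.01*21.1319 = 1.5497
  y_4 = -1.4708 - 0.01*-11.7663 = -1.3531
f(1.5497, -1.3531) = 6*1.5497^2 + 4*(-1.3531)^2 = 21.7327


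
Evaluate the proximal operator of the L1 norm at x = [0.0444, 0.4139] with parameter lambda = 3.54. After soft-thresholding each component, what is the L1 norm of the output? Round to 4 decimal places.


Soft-thresholding with lambda = 3.54:
prox(0.0444) = sign(0.0444)*max(|0.0444| - 3.54, 0) = 0.0
prox(0.4139) = sign(0.4139)*max(|0.4139| - 3.54, 0) = 0.0
prox(x) = [0.0, 0.0]
||prox(x)||_1 = 0.0 + 0.0 = 0.0


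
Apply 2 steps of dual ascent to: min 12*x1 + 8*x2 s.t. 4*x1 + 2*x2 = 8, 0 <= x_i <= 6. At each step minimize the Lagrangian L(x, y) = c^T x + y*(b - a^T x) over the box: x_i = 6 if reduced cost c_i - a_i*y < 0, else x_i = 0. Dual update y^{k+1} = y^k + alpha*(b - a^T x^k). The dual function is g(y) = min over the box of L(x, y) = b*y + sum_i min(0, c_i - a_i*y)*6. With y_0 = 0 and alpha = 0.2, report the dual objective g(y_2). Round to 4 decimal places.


Dual ascent for LP: min 12*x1 + 8*x2, 4*x1 + 2*x2 = 8, 0 <= x_i <= 6
Step 1: y^k = 0.0, reduced costs: (12.0, 8.0)
  x^k = (0.0, 0.0), subgradient = b - a^T x = 8.0
  y^{k+1} = 0.0 + 0.2*8.0 = 1.6
Step 2: y^k = 1.6, reduced costs: (5.6, 4.8)
  x^k = (0.0, 0.0), subgradient = b - a^T x = 8.0
  y^{k+1} = 1.6 + 0.2*8.0 = 3.2
Dual objective at y_2 = 3.2: reduced costs (-0.8, 1.6), box minimizer x = (6.0, 0.0)
g(y_2) = b*y + (c1 - a1*y)*x1 + (c2 - a2*y)*x2 = 8*3.2 + (-0.8)*6.0 + 1.6*0.0 = 25.6 - 4.8 + 0.0 = 20.8


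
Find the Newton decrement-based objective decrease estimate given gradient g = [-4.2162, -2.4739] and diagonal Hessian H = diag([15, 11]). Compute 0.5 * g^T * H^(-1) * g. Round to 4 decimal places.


Step 1: H is diagonal, so H^(-1) * g = [-0.2811, -0.2249].
Step 2: g^T H^(-1) g = sum_i g_i^2 / H_ii
  = (-4.2162)^2/15 + (-2.4739)^2/11
  = 1.1851 + 0.5564 = 1.7415
Step 3: Objective decrease = 0.5 * g^T H^(-1) g = 0.8707


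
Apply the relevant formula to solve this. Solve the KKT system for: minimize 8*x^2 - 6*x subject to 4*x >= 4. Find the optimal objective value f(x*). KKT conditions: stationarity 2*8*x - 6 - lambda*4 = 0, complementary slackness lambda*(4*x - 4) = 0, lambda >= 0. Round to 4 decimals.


Step 1: Try lambda = 0 (constraint inactive).
x_unc = 6/(2*8) = 0.375
Check: 4*0.375 = 1.5 < 4 -- violated!
Step 2: Constraint must be active: 4*x = 4
x* = 4/4 = 1.0
lambda = (2*8*1.0 - 6)/4 = 2.5
Step 3: Compute optimal value.
f(x*) = 8*1.0^2 - 6*1.0 = 2.0


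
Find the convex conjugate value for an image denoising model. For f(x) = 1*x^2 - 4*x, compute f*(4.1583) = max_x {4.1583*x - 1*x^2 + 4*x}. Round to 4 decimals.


f*(y) = sup_x {y*x - a*x^2 - b*x} = sup_x {(y-b)*x - a*x^2}
FOC: (y - b) - 2a*x = 0 => x* = (y - b)/(2a)
x* = (4.1583 + 4)/(2*1) = 4.0792
f*(4.1583) = (y-b)^2/(4a) = (4.1583 + 4)^2/(4*1)
= 66.5579/4 = 16.6395


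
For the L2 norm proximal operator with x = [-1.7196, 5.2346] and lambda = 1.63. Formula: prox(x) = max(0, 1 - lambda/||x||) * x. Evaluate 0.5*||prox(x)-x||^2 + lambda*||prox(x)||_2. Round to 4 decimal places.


Step 1: Compute ||x||.
||x|| = 5.5098
Step 2: Compute scaling factor.
scale = max(0, 1 - 1.63/5.5098) = 0.7042
Step 3: prox(x) = [-1.2109, 3.686]
||prox(x)|| = 3.8798
Step 4: Proximal objective.
0.5*||prox-x||^2 = 1.3285
lambda*||prox|| = 6.3241
Total = 7.6525


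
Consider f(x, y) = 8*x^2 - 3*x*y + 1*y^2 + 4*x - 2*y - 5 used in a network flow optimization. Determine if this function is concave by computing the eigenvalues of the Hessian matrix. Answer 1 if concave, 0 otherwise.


The Hessian of f(x,y) = 8*x^2 - 3*x*y + 1*y^2 + 4*x - 2*y - 5 is:
H = [[16, -3], [-3, 2]]
Trace = 16 + 2 = 18
Determinant = 16*2 - (-3)^2 = 23
Discriminant = (18)^2 - 4*23 = 232.0
Eigenvalues: lambda_1 = 1.3842, lambda_2 = 16.6158
The function is not concave.

0


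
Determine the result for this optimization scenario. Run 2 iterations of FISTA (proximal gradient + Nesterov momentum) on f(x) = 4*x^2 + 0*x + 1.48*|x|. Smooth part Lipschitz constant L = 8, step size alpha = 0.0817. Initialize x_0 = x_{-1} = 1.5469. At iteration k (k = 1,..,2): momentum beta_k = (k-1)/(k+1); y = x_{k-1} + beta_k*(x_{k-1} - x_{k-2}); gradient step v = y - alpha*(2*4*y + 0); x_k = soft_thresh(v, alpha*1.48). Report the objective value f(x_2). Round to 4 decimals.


FISTA on f(x) = 4*x^2 + 0*x + 1.48*|x|
L = 8, alpha = 0.0817
Iteration 1: beta = 0.0, y = 1.5469 + 0.0*(1.5469 - 1.5469) = 1.5469
  grad(y) = 12.3752, v = y - alpha*grad = 0.5358
  prox(v) = soft_thresh(0.5358, 0.1209) = 0.4149
Iteration 2: beta = 0.3333, y = 0.4149 + 0.3333*(0.4149 - 1.5469) = 0.0376
  grad(y) = 0.3009, v = y - alpha*grad = 0.013
  prox(v) = soft_thresh(0.013, 0.1209) = 0.0
f(x_2) = 4*0.0^2 + 0*0.0 + 1.48*|0.0| = 0.0


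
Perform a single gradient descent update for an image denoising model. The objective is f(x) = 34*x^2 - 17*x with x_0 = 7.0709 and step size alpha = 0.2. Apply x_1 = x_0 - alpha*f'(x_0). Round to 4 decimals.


We compute the gradient at x_0 and apply the update.
f'(x) = 68*x - 17
f'(7.0709) = 68*7.0709 - 17 = 463.8212
x_1 = 7.0709 - 0.2*463.8212 = -85.6933


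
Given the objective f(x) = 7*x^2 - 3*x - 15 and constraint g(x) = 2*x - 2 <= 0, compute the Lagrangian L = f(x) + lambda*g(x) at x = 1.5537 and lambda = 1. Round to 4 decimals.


Step 1: Evaluate f(x).
f(1.5537) = 7*1.5537^2 - 3*1.5537 - 15 = -2.7632
Step 2: Evaluate g(x).
g(1.5537) = 2*1.5537 - 2 = 1.1074
Step 3: Compute Lagrangian.
L = -2.7632 + 1*1.1074 = -1.6558


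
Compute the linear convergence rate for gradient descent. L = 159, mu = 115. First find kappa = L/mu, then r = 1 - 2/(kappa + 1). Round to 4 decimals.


Step 1: Compute the condition number.
kappa = L/mu = 159/115 = 1.3826
Step 2: Compute the convergence rate.
r = 1 - 2/(kappa + 1) = 1 - 2*mu/(L + mu) = (L - mu)/(L + mu) = 44/274 = 0.1606


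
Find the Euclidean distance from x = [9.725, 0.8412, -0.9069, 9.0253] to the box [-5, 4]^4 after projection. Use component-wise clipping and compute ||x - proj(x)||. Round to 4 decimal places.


Project each component onto [-5, 4].
clip(9.725) = 4.0, clip(0.8412) = 0.8412, clip(-0.9069) = -0.9069, clip(9.0253) = 4.0
Projection = [4.0, 0.8412, -0.9069, 4.0]
Squared diffs: [32.7756, 0.0, 0.0, 25.2536]
Distance = sqrt(58.0292) = 7.6177


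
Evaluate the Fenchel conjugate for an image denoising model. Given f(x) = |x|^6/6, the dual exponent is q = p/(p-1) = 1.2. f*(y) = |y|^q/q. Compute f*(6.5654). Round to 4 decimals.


The conjugate exponent q satisfies 1/p + 1/q = 1.
p = 6, so q = 6/(6 - 1) = 1.2
|y|^q = 6.5654^1.2 = 9.5656
f*(6.5654) = 9.5656 / 1.2 = 7.9714


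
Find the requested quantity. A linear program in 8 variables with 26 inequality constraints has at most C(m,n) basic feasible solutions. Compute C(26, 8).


Each vertex corresponds to some choice of n active constraints out of m, so the number of vertices is at most C(m, n) = m! / (n!(m-n)!).
m = 26, n = 8
Numerator: 26 * 25 * 24 * 23 * 22 * 21 * 20 * 19
Denominator: 8! = 40320
C(26, 8) = 1562275


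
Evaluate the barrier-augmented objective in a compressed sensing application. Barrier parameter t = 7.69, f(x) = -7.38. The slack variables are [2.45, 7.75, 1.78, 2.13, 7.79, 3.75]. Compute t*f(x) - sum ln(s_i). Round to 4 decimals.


Step 1: Compute log-barrier.
ln values: [0.8961, 2.0477, 0.5766, 0.7561, 2.0528, 1.3218]
phi = -(0.8961 + 2.0477 + 0.5766 + 0.7561 + 2.0528 + 1.3218) = -7.6511
Step 2: Compute augmented objective.
t*f(x) = 7.69*-7.38 = -56.7522
Total = -56.7522 - 7.6511 = -64.4033


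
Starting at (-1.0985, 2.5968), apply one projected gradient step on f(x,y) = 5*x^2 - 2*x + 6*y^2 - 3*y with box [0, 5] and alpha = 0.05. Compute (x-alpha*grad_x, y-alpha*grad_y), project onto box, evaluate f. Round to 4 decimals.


Step 1: Compute gradient at (-1.0985, 2.5968).
grad_x = 2*5*-1.0985 - 2 = -12.985
grad_y = 2*6*2.5968 - 3 = 28.1616
Step 2: Gradient step.
x_raw = -1.0985 - 0.05*-12.985 = -0.4493
y_raw = 2.5968 - 0.05*28.1616 = 1.1887
Step 3: Project onto [0, 5].
x_proj = clip(-0.4493) = 0.0
y_proj = clip(1.1887) = 1.1887
Step 4: Evaluate f.
f(0.0, 1.1887) = 4.9122


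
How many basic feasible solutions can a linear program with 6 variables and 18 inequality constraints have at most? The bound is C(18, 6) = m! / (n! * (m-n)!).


Each vertex corresponds to some choice of n active constraints out of m, so the number of vertices is at most C(m, n) = m! / (n!(m-n)!).
m = 18, n = 6
Numerator: 18 * 17 * 16 * 15 * 14 * 13
Denominator: 6! = 720
C(18, 6) = 18564


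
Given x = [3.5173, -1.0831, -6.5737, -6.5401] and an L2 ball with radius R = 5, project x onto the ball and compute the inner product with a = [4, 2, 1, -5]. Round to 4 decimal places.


Step 1: Compute ||x|| (intermediates to 6 decimals).
||x|| = sqrt(3.5173^2 + (-1.0831)^2 + (-6.5737)^2 + (-6.5401)^2) = 9.97652
Step 2: Project.
Since ||x|| > R, scale = R/||x|| = 5/9.97652 = 0.501177, proj(x) = scale * x
proj(x) = [1.76279, -0.542825, -3.294587, -3.277748]
Step 3: Dot product.
a^T * proj(x) = 4*1.76279 + 2*(-0.542825) + 1*(-3.294587) - 5*(-3.277748) = 19.0597


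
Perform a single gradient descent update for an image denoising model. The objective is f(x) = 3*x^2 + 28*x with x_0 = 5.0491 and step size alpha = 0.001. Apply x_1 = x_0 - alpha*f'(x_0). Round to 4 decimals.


We compute the gradient at x_0 and apply the update.
f'(x) = 6*x + 28
f'(5.0491) = 6*5.0491 + 28 = 58.2946
x_1 = 5.0491 - 0.001*58.2946 = 4.9908


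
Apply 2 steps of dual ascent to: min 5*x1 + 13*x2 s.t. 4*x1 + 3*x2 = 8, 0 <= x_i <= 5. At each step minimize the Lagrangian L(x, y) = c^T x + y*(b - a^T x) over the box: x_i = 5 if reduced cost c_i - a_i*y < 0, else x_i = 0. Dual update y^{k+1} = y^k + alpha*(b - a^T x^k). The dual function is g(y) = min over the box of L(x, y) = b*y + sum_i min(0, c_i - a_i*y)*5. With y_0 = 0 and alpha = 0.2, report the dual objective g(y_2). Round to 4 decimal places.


Dual ascent for LP: min 5*x1 + 13*x2, 4*x1 + 3*x2 = 8, 0 <= x_i <= 5
Step 1: y^k = 0.0, reduced costs: (5.0, 13.0)
  x^k = (0.0, 0.0), subgradient = b - a^T x = 8.0
  y^{k+1} = 0.0 + 0.2*8.0 = 1.6
Step 2: y^k = 1.6, reduced costs: (-1.4, 8.2)
  x^k = (5.0, 0.0), subgradient = b - a^T x = -12.0
  y^{k+1} = 1.6 + 0.2*-12.0 = -0.8
Dual objective at y_2 = -0.8: reduced costs (8.2, 15.4), box minimizer x = (0.0, 0.0)
g(y_2) = b*y + (c1 - a1*y)*x1 + (c2 - a2*y)*x2 = 8*(-0.8) + 8.2*0.0 + 15.4*0.0 = -6.4 + 0.0 + 0.0 = -6.4


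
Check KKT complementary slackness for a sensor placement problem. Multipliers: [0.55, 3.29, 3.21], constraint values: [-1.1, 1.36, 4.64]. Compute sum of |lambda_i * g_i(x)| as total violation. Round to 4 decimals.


KKT complementary slackness check:
lambda_1 * g_1 = 0.55 * -1.1 = -0.605
lambda_2 * g_2 = 3.29 * 1.36 = 4.4744
lambda_3 * g_3 = 3.21 * 4.64 = 14.8944
Total violation = 0.605 + 4.4744 + 14.8944 = 19.9738


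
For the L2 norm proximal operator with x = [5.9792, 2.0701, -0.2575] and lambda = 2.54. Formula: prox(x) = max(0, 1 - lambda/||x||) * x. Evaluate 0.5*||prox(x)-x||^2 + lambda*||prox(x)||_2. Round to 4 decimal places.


Step 1: Compute ||x||.
||x|| = 6.3326
Step 2: Compute scaling factor.
scale = max(0, 1 - 2.54/6.3326) = 0.5989
Step 3: prox(x) = [3.581, 1.2398, -0.1542]
||prox(x)|| = 3.7926
Step 4: Proximal objective.
0.5*||prox-x||^2 = 3.2258
lambda*||prox|| = 9.6332
Total = 12.8591


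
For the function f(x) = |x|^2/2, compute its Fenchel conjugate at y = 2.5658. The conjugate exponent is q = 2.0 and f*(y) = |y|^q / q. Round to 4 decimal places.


The conjugate exponent q satisfies 1/p + 1/q = 1.
p = 2, so q = 2/(2 - 1) = 2.0
|y|^q = 2.5658^2.0 = 6.5833
f*(2.5658) = 6.5833 / 2.0 = 3.2917


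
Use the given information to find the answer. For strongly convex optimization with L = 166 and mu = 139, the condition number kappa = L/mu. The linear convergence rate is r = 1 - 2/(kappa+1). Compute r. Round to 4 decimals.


Step 1: Compute the condition number.
kappa = L/mu = 166/139 = 1.1942
Step 2: Compute the convergence rate.
r = 1 - 2/(kappa + 1) = 1 - 2*mu/(L + mu) = (L - mu)/(L + mu) = 27/305 = 0.0885


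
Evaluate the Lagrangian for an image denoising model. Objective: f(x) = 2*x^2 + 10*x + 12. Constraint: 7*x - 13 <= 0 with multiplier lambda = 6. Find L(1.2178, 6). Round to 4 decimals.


Step 1: Evaluate f(x).
f(1.2178) = 2*1.2178^2 + 10*1.2178 + 12 = 27.1441
Step 2: Evaluate g(x).
g(1.2178) = 7*1.2178 - 13 = -4.4754
Step 3: Compute Lagrangian.
L = 27.1441 + 6*-4.4754 = 0.2917


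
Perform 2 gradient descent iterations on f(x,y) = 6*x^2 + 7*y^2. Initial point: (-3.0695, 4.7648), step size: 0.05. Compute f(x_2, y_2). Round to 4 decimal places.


Gradient descent on f(x,y) = 6*x^2 + 7*y^2.
Starting point: (-3.0695, 4.7648), alpha = 0.05
Step 1: grad_x = 2*6*-3.0695 = -36.834, grad_y = 2*7*4.7648 = 66.7072
  x_1 = -3.0695 - 0.05*-36.834 = -1.2278
  y_1 = 4.7648 - 0.05*66.7072 = 1.4294
Step 2: grad_x = 2*6*-1.2278 = -14.7336, grad_y = 2*7*1.4294 = 20.0122
  x_2 = -1.2278 - 0.05*-14.7336 = -0.4911
  y_2 = 1.4294 - 0.05*20.0122 = 0.4288
f(-0.4911, 0.4288) = 6*(-0.4911)^2 + 7*0.4288^2 = 2.7345
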